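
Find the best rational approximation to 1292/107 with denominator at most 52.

483/40

Expand x = 1292/107 as a continued fraction with the Euclidean algorithm:
  1292 = 12*107 + 8, so a_0 = 12.
  107 = 13*8 + 3, so a_1 = 13.
  8 = 2*3 + 2, so a_2 = 2.
  3 = 1*2 + 1, so a_3 = 1.
  2 = 2*1 + 0, so a_4 = 2.
so x = [12; 13, 2, 1, 2].
Convergents (p_i = a_i*p_{i-1} + p_{i-2}, q_i = a_i*q_{i-1} + q_{i-2} with p_{-2}=0, p_{-1}=1, q_{-2}=1, q_{-1}=0), until the denominator exceeds 52:
  i=0: a_0=12, p_0 = 12*1 + 0 = 12, q_0 = 12*0 + 1 = 1.
  i=1: a_1=13, p_1 = 13*12 + 1 = 157, q_1 = 13*1 + 0 = 13.
  i=2: a_2=2, p_2 = 2*157 + 12 = 326, q_2 = 2*13 + 1 = 27.
  i=3: a_3=1, p_3 = 1*326 + 157 = 483, q_3 = 1*27 + 13 = 40.
  i=4: a_4=2, p_4 = 2*483 + 326 = 1292, q_4 = 2*40 + 27 = 107.
q_4 = 107 > 52, so the last convergent with denominator <= 52 is p_3/q_3 = 483/40.
The closest fraction with denominator <= 52 is either p_3/q_3 or the intermediate fraction (k*p_3 + p_2)/(k*q_3 + q_2) with the largest k >= 1 whose denominator stays <= 52; these approach x as k grows, and every other convergent or intermediate fraction in range is farther away.
Largest k: floor((52 - q_2)/q_3) = floor((52 - 27)/40) = 0.
Since k = 0, no intermediate fraction beyond p_3/q_3 has denominator <= 52, so the convergent 483/40 is the closest (its error is |1292*40 - 483*107|/(107*40) = 1/4280).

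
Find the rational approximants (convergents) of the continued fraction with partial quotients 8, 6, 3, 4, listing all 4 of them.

Using the convergent recurrence p_i = a_i*p_{i-1} + p_{i-2}, q_i = a_i*q_{i-1} + q_{i-2} with p_{-2}=0, p_{-1}=1, q_{-2}=1, q_{-1}=0:
  i=0: a_0=8, p_0 = 8*1 + 0 = 8, q_0 = 8*0 + 1 = 1.
  i=1: a_1=6, p_1 = 6*8 + 1 = 49, q_1 = 6*1 + 0 = 6.
  i=2: a_2=3, p_2 = 3*49 + 8 = 155, q_2 = 3*6 + 1 = 19.
  i=3: a_3=4, p_3 = 4*155 + 49 = 669, q_3 = 4*19 + 6 = 82.

8/1, 49/6, 155/19, 669/82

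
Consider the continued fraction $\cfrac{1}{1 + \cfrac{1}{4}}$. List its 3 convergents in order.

0/1, 1/1, 4/5

Using the convergent recurrence p_i = a_i*p_{i-1} + p_{i-2}, q_i = a_i*q_{i-1} + q_{i-2} with p_{-2}=0, p_{-1}=1, q_{-2}=1, q_{-1}=0:
  i=0: a_0=0, p_0 = 0*1 + 0 = 0, q_0 = 0*0 + 1 = 1.
  i=1: a_1=1, p_1 = 1*0 + 1 = 1, q_1 = 1*1 + 0 = 1.
  i=2: a_2=4, p_2 = 4*1 + 0 = 4, q_2 = 4*1 + 1 = 5.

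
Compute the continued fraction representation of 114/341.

[0; 2, 1, 113]

Run the Euclidean algorithm on 114 and 341; the successive quotients are the partial quotients a_0, a_1, ... (each step inverts the fractional part left over by the previous one):
  114 = 0*341 + 114, so a_0 = 0.
  341 = 2*114 + 113, so a_1 = 2.
  114 = 1*113 + 1, so a_2 = 1.
  113 = 113*1 + 0, so a_3 = 113.
The remainder reaches 0 after 4 divisions, so the expansion has 4 partial quotients, read off in order.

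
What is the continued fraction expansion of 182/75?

Run the Euclidean algorithm on 182 and 75; the successive quotients are the partial quotients a_0, a_1, ... (each step inverts the fractional part left over by the previous one):
  182 = 2*75 + 32, so a_0 = 2.
  75 = 2*32 + 11, so a_1 = 2.
  32 = 2*11 + 10, so a_2 = 2.
  11 = 1*10 + 1, so a_3 = 1.
  10 = 10*1 + 0, so a_4 = 10.
The remainder reaches 0 after 5 divisions, so the expansion has 5 partial quotients, read off in order.

[2; 2, 2, 1, 10]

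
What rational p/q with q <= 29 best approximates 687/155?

Expand x = 687/155 as a continued fraction with the Euclidean algorithm:
  687 = 4*155 + 67, so a_0 = 4.
  155 = 2*67 + 21, so a_1 = 2.
  67 = 3*21 + 4, so a_2 = 3.
  21 = 5*4 + 1, so a_3 = 5.
  4 = 4*1 + 0, so a_4 = 4.
so x = [4; 2, 3, 5, 4].
Convergents (p_i = a_i*p_{i-1} + p_{i-2}, q_i = a_i*q_{i-1} + q_{i-2} with p_{-2}=0, p_{-1}=1, q_{-2}=1, q_{-1}=0), until the denominator exceeds 29:
  i=0: a_0=4, p_0 = 4*1 + 0 = 4, q_0 = 4*0 + 1 = 1.
  i=1: a_1=2, p_1 = 2*4 + 1 = 9, q_1 = 2*1 + 0 = 2.
  i=2: a_2=3, p_2 = 3*9 + 4 = 31, q_2 = 3*2 + 1 = 7.
  i=3: a_3=5, p_3 = 5*31 + 9 = 164, q_3 = 5*7 + 2 = 37.
q_3 = 37 > 29, so the last convergent with denominator <= 29 is p_2/q_2 = 31/7.
The closest fraction with denominator <= 29 is either p_2/q_2 or the intermediate fraction (k*p_2 + p_1)/(k*q_2 + q_1) with the largest k >= 1 whose denominator stays <= 29; these approach x as k grows, and every other convergent or intermediate fraction in range is farther away.
Largest k: floor((29 - q_1)/q_2) = floor((29 - 2)/7) = 3.
That gives (3*31 + 9)/(3*7 + 2) = 102/23.
Compare the errors: |x - 31/7| = |687*7 - 31*155|/(155*7) = 4/1085, and |x - 102/23| = |687*23 - 102*155|/(155*23) = 9/3565.
Cross-multiplying, 9*1085 = 9765 < 14260 = 4*3565, so 9/3565 is smaller: the intermediate fraction 102/23 is closer to x than 31/7.

102/23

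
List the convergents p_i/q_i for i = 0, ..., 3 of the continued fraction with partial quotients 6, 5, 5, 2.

6/1, 31/5, 161/26, 353/57

Using the convergent recurrence p_i = a_i*p_{i-1} + p_{i-2}, q_i = a_i*q_{i-1} + q_{i-2} with p_{-2}=0, p_{-1}=1, q_{-2}=1, q_{-1}=0:
  i=0: a_0=6, p_0 = 6*1 + 0 = 6, q_0 = 6*0 + 1 = 1.
  i=1: a_1=5, p_1 = 5*6 + 1 = 31, q_1 = 5*1 + 0 = 5.
  i=2: a_2=5, p_2 = 5*31 + 6 = 161, q_2 = 5*5 + 1 = 26.
  i=3: a_3=2, p_3 = 2*161 + 31 = 353, q_3 = 2*26 + 5 = 57.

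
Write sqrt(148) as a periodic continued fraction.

[12; (6, 24)]

Write x_i = (sqrt(148) + m_i)/d_i with (m_0, d_0) = (0, 1). a_0 = floor(sqrt(148)) = 12, since 12^2 = 144 <= 148 < 169 = 13^2.
Iterate m_{i+1} = d_i*a_i - m_i, d_{i+1} = (148 - m_{i+1}^2)/d_i, a_{i+1} = floor((a_0 + m_{i+1})/d_{i+1}):
  m_1 = 1*12 - 0 = 12, d_1 = (148 - 12^2)/1 = 4/1 = 4, a_1 = floor((12 + 12)/4) = 6.
  m_2 = 4*6 - 12 = 12, d_2 = (148 - 12^2)/4 = 4/4 = 1, a_2 = floor((12 + 12)/1) = 24.
  m_3 = 1*24 - 12 = 12, d_3 = (148 - 12^2)/1 = 4/1 = 4: (m_3, d_3) = (m_1, d_1) = (12, 4), so from here the quotients repeat a_1, a_2; the period length is 2.
Hence the expansion of sqrt(148) is a_0 = 12 followed by the repeating block 6, 24 (period 2).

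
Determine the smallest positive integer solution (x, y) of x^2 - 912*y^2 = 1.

(x, y) = (151, 5)

First expand sqrt(912) as a continued fraction. With x_i = (sqrt(912) + m_i)/d_i and (m_0, d_0) = (0, 1): a_0 = floor(sqrt(912)) = 30, since 30^2 = 900 <= 912 < 961 = 31^2.
Iterate m_{i+1} = d_i*a_i - m_i, d_{i+1} = (912 - m_{i+1}^2)/d_i, a_{i+1} = floor((a_0 + m_{i+1})/d_{i+1}):
  m_1 = 1*30 - 0 = 30, d_1 = (912 - 30^2)/1 = 12/1 = 12, a_1 = floor((30 + 30)/12) = 5.
  m_2 = 12*5 - 30 = 30, d_2 = (912 - 30^2)/12 = 12/12 = 1, a_2 = floor((30 + 30)/1) = 60.
  m_3 = 1*60 - 30 = 30, d_3 = (912 - 30^2)/1 = 12/1 = 12: (m_3, d_3) = (m_1, d_1) = (30, 12), so from here the quotients repeat a_1, a_2; the period length is 2.
So sqrt(912) = [30; (5, 60)] with period length k = 2.
k is even, so the fundamental solution of x^2 - 912y^2 = 1 is (p_{k-1}, q_{k-1}) = (p_1, q_1); compute convergents through index 1.
Convergents (p_i = a_i*p_{i-1} + p_{i-2}, q_i = a_i*q_{i-1} + q_{i-2} with p_{-2}=0, p_{-1}=1, q_{-2}=1, q_{-1}=0):
  i=0: a_0=30, p_0 = 30*1 + 0 = 30, q_0 = 30*0 + 1 = 1.
  i=1: a_1=5, p_1 = 5*30 + 1 = 151, q_1 = 5*1 + 0 = 5.
Check: 151^2 - 912*5^2 = 22801 - 22800 = 1, so (x, y) = (151, 5) solves the equation, and by the theorem it is the least positive solution.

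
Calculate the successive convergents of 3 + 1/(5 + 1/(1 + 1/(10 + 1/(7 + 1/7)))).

Using the convergent recurrence p_i = a_i*p_{i-1} + p_{i-2}, q_i = a_i*q_{i-1} + q_{i-2} with p_{-2}=0, p_{-1}=1, q_{-2}=1, q_{-1}=0:
  i=0: a_0=3, p_0 = 3*1 + 0 = 3, q_0 = 3*0 + 1 = 1.
  i=1: a_1=5, p_1 = 5*3 + 1 = 16, q_1 = 5*1 + 0 = 5.
  i=2: a_2=1, p_2 = 1*16 + 3 = 19, q_2 = 1*5 + 1 = 6.
  i=3: a_3=10, p_3 = 10*19 + 16 = 206, q_3 = 10*6 + 5 = 65.
  i=4: a_4=7, p_4 = 7*206 + 19 = 1461, q_4 = 7*65 + 6 = 461.
  i=5: a_5=7, p_5 = 7*1461 + 206 = 10433, q_5 = 7*461 + 65 = 3292.

3/1, 16/5, 19/6, 206/65, 1461/461, 10433/3292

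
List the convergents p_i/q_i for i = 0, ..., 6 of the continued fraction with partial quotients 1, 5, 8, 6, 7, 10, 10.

1/1, 6/5, 49/41, 300/251, 2149/1798, 21790/18231, 220049/184108

Using the convergent recurrence p_i = a_i*p_{i-1} + p_{i-2}, q_i = a_i*q_{i-1} + q_{i-2} with p_{-2}=0, p_{-1}=1, q_{-2}=1, q_{-1}=0:
  i=0: a_0=1, p_0 = 1*1 + 0 = 1, q_0 = 1*0 + 1 = 1.
  i=1: a_1=5, p_1 = 5*1 + 1 = 6, q_1 = 5*1 + 0 = 5.
  i=2: a_2=8, p_2 = 8*6 + 1 = 49, q_2 = 8*5 + 1 = 41.
  i=3: a_3=6, p_3 = 6*49 + 6 = 300, q_3 = 6*41 + 5 = 251.
  i=4: a_4=7, p_4 = 7*300 + 49 = 2149, q_4 = 7*251 + 41 = 1798.
  i=5: a_5=10, p_5 = 10*2149 + 300 = 21790, q_5 = 10*1798 + 251 = 18231.
  i=6: a_6=10, p_6 = 10*21790 + 2149 = 220049, q_6 = 10*18231 + 1798 = 184108.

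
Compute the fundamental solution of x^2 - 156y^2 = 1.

First expand sqrt(156) as a continued fraction. With x_i = (sqrt(156) + m_i)/d_i and (m_0, d_0) = (0, 1): a_0 = floor(sqrt(156)) = 12, since 12^2 = 144 <= 156 < 169 = 13^2.
Iterate m_{i+1} = d_i*a_i - m_i, d_{i+1} = (156 - m_{i+1}^2)/d_i, a_{i+1} = floor((a_0 + m_{i+1})/d_{i+1}):
  m_1 = 1*12 - 0 = 12, d_1 = (156 - 12^2)/1 = 12/1 = 12, a_1 = floor((12 + 12)/12) = 2.
  m_2 = 12*2 - 12 = 12, d_2 = (156 - 12^2)/12 = 12/12 = 1, a_2 = floor((12 + 12)/1) = 24.
  m_3 = 1*24 - 12 = 12, d_3 = (156 - 12^2)/1 = 12/1 = 12: (m_3, d_3) = (m_1, d_1) = (12, 12), so from here the quotients repeat a_1, a_2; the period length is 2.
So sqrt(156) = [12; (2, 24)] with period length k = 2.
k is even, so the fundamental solution of x^2 - 156y^2 = 1 is (p_{k-1}, q_{k-1}) = (p_1, q_1); compute convergents through index 1.
Convergents (p_i = a_i*p_{i-1} + p_{i-2}, q_i = a_i*q_{i-1} + q_{i-2} with p_{-2}=0, p_{-1}=1, q_{-2}=1, q_{-1}=0):
  i=0: a_0=12, p_0 = 12*1 + 0 = 12, q_0 = 12*0 + 1 = 1.
  i=1: a_1=2, p_1 = 2*12 + 1 = 25, q_1 = 2*1 + 0 = 2.
Check: 25^2 - 156*2^2 = 625 - 624 = 1, so (x, y) = (25, 2) solves the equation, and by the theorem it is the least positive solution.

(x, y) = (25, 2)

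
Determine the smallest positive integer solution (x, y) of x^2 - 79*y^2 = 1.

First expand sqrt(79) as a continued fraction. With x_i = (sqrt(79) + m_i)/d_i and (m_0, d_0) = (0, 1): a_0 = floor(sqrt(79)) = 8, since 8^2 = 64 <= 79 < 81 = 9^2.
Iterate m_{i+1} = d_i*a_i - m_i, d_{i+1} = (79 - m_{i+1}^2)/d_i, a_{i+1} = floor((a_0 + m_{i+1})/d_{i+1}):
  m_1 = 1*8 - 0 = 8, d_1 = (79 - 8^2)/1 = 15/1 = 15, a_1 = floor((8 + 8)/15) = 1.
  m_2 = 15*1 - 8 = 7, d_2 = (79 - 7^2)/15 = 30/15 = 2, a_2 = floor((8 + 7)/2) = 7.
  m_3 = 2*7 - 7 = 7, d_3 = (79 - 7^2)/2 = 30/2 = 15, a_3 = floor((8 + 7)/15) = 1.
  m_4 = 15*1 - 7 = 8, d_4 = (79 - 8^2)/15 = 15/15 = 1, a_4 = floor((8 + 8)/1) = 16.
  m_5 = 1*16 - 8 = 8, d_5 = (79 - 8^2)/1 = 15/1 = 15: (m_5, d_5) = (m_1, d_1) = (8, 15), so from here the quotients repeat a_1, ..., a_4; the period length is 4.
So sqrt(79) = [8; (1, 7, 1, 16)] with period length k = 4.
k is even, so the fundamental solution of x^2 - 79y^2 = 1 is (p_{k-1}, q_{k-1}) = (p_3, q_3); compute convergents through index 3.
Convergents (p_i = a_i*p_{i-1} + p_{i-2}, q_i = a_i*q_{i-1} + q_{i-2} with p_{-2}=0, p_{-1}=1, q_{-2}=1, q_{-1}=0):
  i=0: a_0=8, p_0 = 8*1 + 0 = 8, q_0 = 8*0 + 1 = 1.
  i=1: a_1=1, p_1 = 1*8 + 1 = 9, q_1 = 1*1 + 0 = 1.
  i=2: a_2=7, p_2 = 7*9 + 8 = 71, q_2 = 7*1 + 1 = 8.
  i=3: a_3=1, p_3 = 1*71 + 9 = 80, q_3 = 1*8 + 1 = 9.
Check: 80^2 - 79*9^2 = 6400 - 6399 = 1, so (x, y) = (80, 9) solves the equation, and by the theorem it is the least positive solution.

(x, y) = (80, 9)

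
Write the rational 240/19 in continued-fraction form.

[12; 1, 1, 1, 2, 2]

Run the Euclidean algorithm on 240 and 19; the successive quotients are the partial quotients a_0, a_1, ... (each step inverts the fractional part left over by the previous one):
  240 = 12*19 + 12, so a_0 = 12.
  19 = 1*12 + 7, so a_1 = 1.
  12 = 1*7 + 5, so a_2 = 1.
  7 = 1*5 + 2, so a_3 = 1.
  5 = 2*2 + 1, so a_4 = 2.
  2 = 2*1 + 0, so a_5 = 2.
The remainder reaches 0 after 6 divisions, so the expansion has 6 partial quotients, read off in order.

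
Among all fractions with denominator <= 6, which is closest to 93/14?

20/3

Expand x = 93/14 as a continued fraction with the Euclidean algorithm:
  93 = 6*14 + 9, so a_0 = 6.
  14 = 1*9 + 5, so a_1 = 1.
  9 = 1*5 + 4, so a_2 = 1.
  5 = 1*4 + 1, so a_3 = 1.
  4 = 4*1 + 0, so a_4 = 4.
so x = [6; 1, 1, 1, 4].
Convergents (p_i = a_i*p_{i-1} + p_{i-2}, q_i = a_i*q_{i-1} + q_{i-2} with p_{-2}=0, p_{-1}=1, q_{-2}=1, q_{-1}=0), until the denominator exceeds 6:
  i=0: a_0=6, p_0 = 6*1 + 0 = 6, q_0 = 6*0 + 1 = 1.
  i=1: a_1=1, p_1 = 1*6 + 1 = 7, q_1 = 1*1 + 0 = 1.
  i=2: a_2=1, p_2 = 1*7 + 6 = 13, q_2 = 1*1 + 1 = 2.
  i=3: a_3=1, p_3 = 1*13 + 7 = 20, q_3 = 1*2 + 1 = 3.
  i=4: a_4=4, p_4 = 4*20 + 13 = 93, q_4 = 4*3 + 2 = 14.
q_4 = 14 > 6, so the last convergent with denominator <= 6 is p_3/q_3 = 20/3.
The closest fraction with denominator <= 6 is either p_3/q_3 or the intermediate fraction (k*p_3 + p_2)/(k*q_3 + q_2) with the largest k >= 1 whose denominator stays <= 6; these approach x as k grows, and every other convergent or intermediate fraction in range is farther away.
Largest k: floor((6 - q_2)/q_3) = floor((6 - 2)/3) = 1.
That gives (1*20 + 13)/(1*3 + 2) = 33/5.
Compare the errors: |x - 20/3| = |93*3 - 20*14|/(14*3) = 1/42, and |x - 33/5| = |93*5 - 33*14|/(14*5) = 3/70.
Cross-multiplying, 1*70 = 70 < 126 = 3*42, so 1/42 is smaller: the convergent 20/3 is closer to x than 33/5.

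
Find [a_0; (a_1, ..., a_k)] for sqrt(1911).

Write x_i = (sqrt(1911) + m_i)/d_i with (m_0, d_0) = (0, 1). a_0 = floor(sqrt(1911)) = 43, since 43^2 = 1849 <= 1911 < 1936 = 44^2.
Iterate m_{i+1} = d_i*a_i - m_i, d_{i+1} = (1911 - m_{i+1}^2)/d_i, a_{i+1} = floor((a_0 + m_{i+1})/d_{i+1}):
  m_1 = 1*43 - 0 = 43, d_1 = (1911 - 43^2)/1 = 62/1 = 62, a_1 = floor((43 + 43)/62) = 1.
  m_2 = 62*1 - 43 = 19, d_2 = (1911 - 19^2)/62 = 1550/62 = 25, a_2 = floor((43 + 19)/25) = 2.
  m_3 = 25*2 - 19 = 31, d_3 = (1911 - 31^2)/25 = 950/25 = 38, a_3 = floor((43 + 31)/38) = 1.
  m_4 = 38*1 - 31 = 7, d_4 = (1911 - 7^2)/38 = 1862/38 = 49, a_4 = floor((43 + 7)/49) = 1.
  m_5 = 49*1 - 7 = 42, d_5 = (1911 - 42^2)/49 = 147/49 = 3, a_5 = floor((43 + 42)/3) = 28.
  m_6 = 3*28 - 42 = 42, d_6 = (1911 - 42^2)/3 = 147/3 = 49, a_6 = floor((43 + 42)/49) = 1.
  m_7 = 49*1 - 42 = 7, d_7 = (1911 - 7^2)/49 = 1862/49 = 38, a_7 = floor((43 + 7)/38) = 1.
  m_8 = 38*1 - 7 = 31, d_8 = (1911 - 31^2)/38 = 950/38 = 25, a_8 = floor((43 + 31)/25) = 2.
  m_9 = 25*2 - 31 = 19, d_9 = (1911 - 19^2)/25 = 1550/25 = 62, a_9 = floor((43 + 19)/62) = 1.
  m_10 = 62*1 - 19 = 43, d_10 = (1911 - 43^2)/62 = 62/62 = 1, a_10 = floor((43 + 43)/1) = 86.
  m_11 = 1*86 - 43 = 43, d_11 = (1911 - 43^2)/1 = 62/1 = 62: (m_11, d_11) = (m_1, d_1) = (43, 62), so from here the quotients repeat a_1, ..., a_10; the period length is 10.
Hence the expansion of sqrt(1911) is a_0 = 43 followed by the repeating block 1, 2, 1, 1, 28, 1, 1, 2, 1, 86 (period 10).

[43; (1, 2, 1, 1, 28, 1, 1, 2, 1, 86)]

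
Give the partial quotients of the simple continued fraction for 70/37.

[1; 1, 8, 4]

Run the Euclidean algorithm on 70 and 37; the successive quotients are the partial quotients a_0, a_1, ... (each step inverts the fractional part left over by the previous one):
  70 = 1*37 + 33, so a_0 = 1.
  37 = 1*33 + 4, so a_1 = 1.
  33 = 8*4 + 1, so a_2 = 8.
  4 = 4*1 + 0, so a_3 = 4.
The remainder reaches 0 after 4 divisions, so the expansion has 4 partial quotients, read off in order.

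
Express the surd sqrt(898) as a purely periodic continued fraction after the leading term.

Write x_i = (sqrt(898) + m_i)/d_i with (m_0, d_0) = (0, 1). a_0 = floor(sqrt(898)) = 29, since 29^2 = 841 <= 898 < 900 = 30^2.
Iterate m_{i+1} = d_i*a_i - m_i, d_{i+1} = (898 - m_{i+1}^2)/d_i, a_{i+1} = floor((a_0 + m_{i+1})/d_{i+1}):
  m_1 = 1*29 - 0 = 29, d_1 = (898 - 29^2)/1 = 57/1 = 57, a_1 = floor((29 + 29)/57) = 1.
  m_2 = 57*1 - 29 = 28, d_2 = (898 - 28^2)/57 = 114/57 = 2, a_2 = floor((29 + 28)/2) = 28.
  m_3 = 2*28 - 28 = 28, d_3 = (898 - 28^2)/2 = 114/2 = 57, a_3 = floor((29 + 28)/57) = 1.
  m_4 = 57*1 - 28 = 29, d_4 = (898 - 29^2)/57 = 57/57 = 1, a_4 = floor((29 + 29)/1) = 58.
  m_5 = 1*58 - 29 = 29, d_5 = (898 - 29^2)/1 = 57/1 = 57: (m_5, d_5) = (m_1, d_1) = (29, 57), so from here the quotients repeat a_1, ..., a_4; the period length is 4.
Hence the expansion of sqrt(898) is a_0 = 29 followed by the repeating block 1, 28, 1, 58 (period 4).

[29; (1, 28, 1, 58)]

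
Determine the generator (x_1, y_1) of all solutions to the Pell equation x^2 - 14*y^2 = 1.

(x, y) = (15, 4)

First expand sqrt(14) as a continued fraction. With x_i = (sqrt(14) + m_i)/d_i and (m_0, d_0) = (0, 1): a_0 = floor(sqrt(14)) = 3, since 3^2 = 9 <= 14 < 16 = 4^2.
Iterate m_{i+1} = d_i*a_i - m_i, d_{i+1} = (14 - m_{i+1}^2)/d_i, a_{i+1} = floor((a_0 + m_{i+1})/d_{i+1}):
  m_1 = 1*3 - 0 = 3, d_1 = (14 - 3^2)/1 = 5/1 = 5, a_1 = floor((3 + 3)/5) = 1.
  m_2 = 5*1 - 3 = 2, d_2 = (14 - 2^2)/5 = 10/5 = 2, a_2 = floor((3 + 2)/2) = 2.
  m_3 = 2*2 - 2 = 2, d_3 = (14 - 2^2)/2 = 10/2 = 5, a_3 = floor((3 + 2)/5) = 1.
  m_4 = 5*1 - 2 = 3, d_4 = (14 - 3^2)/5 = 5/5 = 1, a_4 = floor((3 + 3)/1) = 6.
  m_5 = 1*6 - 3 = 3, d_5 = (14 - 3^2)/1 = 5/1 = 5: (m_5, d_5) = (m_1, d_1) = (3, 5), so from here the quotients repeat a_1, ..., a_4; the period length is 4.
So sqrt(14) = [3; (1, 2, 1, 6)] with period length k = 4.
k is even, so the fundamental solution of x^2 - 14y^2 = 1 is (p_{k-1}, q_{k-1}) = (p_3, q_3); compute convergents through index 3.
Convergents (p_i = a_i*p_{i-1} + p_{i-2}, q_i = a_i*q_{i-1} + q_{i-2} with p_{-2}=0, p_{-1}=1, q_{-2}=1, q_{-1}=0):
  i=0: a_0=3, p_0 = 3*1 + 0 = 3, q_0 = 3*0 + 1 = 1.
  i=1: a_1=1, p_1 = 1*3 + 1 = 4, q_1 = 1*1 + 0 = 1.
  i=2: a_2=2, p_2 = 2*4 + 3 = 11, q_2 = 2*1 + 1 = 3.
  i=3: a_3=1, p_3 = 1*11 + 4 = 15, q_3 = 1*3 + 1 = 4.
Check: 15^2 - 14*4^2 = 225 - 224 = 1, so (x, y) = (15, 4) solves the equation, and by the theorem it is the least positive solution.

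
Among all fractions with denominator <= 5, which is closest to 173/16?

Expand x = 173/16 as a continued fraction with the Euclidean algorithm:
  173 = 10*16 + 13, so a_0 = 10.
  16 = 1*13 + 3, so a_1 = 1.
  13 = 4*3 + 1, so a_2 = 4.
  3 = 3*1 + 0, so a_3 = 3.
so x = [10; 1, 4, 3].
Convergents (p_i = a_i*p_{i-1} + p_{i-2}, q_i = a_i*q_{i-1} + q_{i-2} with p_{-2}=0, p_{-1}=1, q_{-2}=1, q_{-1}=0), until the denominator exceeds 5:
  i=0: a_0=10, p_0 = 10*1 + 0 = 10, q_0 = 10*0 + 1 = 1.
  i=1: a_1=1, p_1 = 1*10 + 1 = 11, q_1 = 1*1 + 0 = 1.
  i=2: a_2=4, p_2 = 4*11 + 10 = 54, q_2 = 4*1 + 1 = 5.
  i=3: a_3=3, p_3 = 3*54 + 11 = 173, q_3 = 3*5 + 1 = 16.
q_3 = 16 > 5, so the last convergent with denominator <= 5 is p_2/q_2 = 54/5.
The closest fraction with denominator <= 5 is either p_2/q_2 or the intermediate fraction (k*p_2 + p_1)/(k*q_2 + q_1) with the largest k >= 1 whose denominator stays <= 5; these approach x as k grows, and every other convergent or intermediate fraction in range is farther away.
Largest k: floor((5 - q_1)/q_2) = floor((5 - 1)/5) = 0.
Since k = 0, no intermediate fraction beyond p_2/q_2 has denominator <= 5, so the convergent 54/5 is the closest (its error is |173*5 - 54*16|/(16*5) = 1/80).

54/5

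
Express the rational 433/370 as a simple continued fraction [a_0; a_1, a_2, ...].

[1; 5, 1, 6, 1, 7]

Run the Euclidean algorithm on 433 and 370; the successive quotients are the partial quotients a_0, a_1, ... (each step inverts the fractional part left over by the previous one):
  433 = 1*370 + 63, so a_0 = 1.
  370 = 5*63 + 55, so a_1 = 5.
  63 = 1*55 + 8, so a_2 = 1.
  55 = 6*8 + 7, so a_3 = 6.
  8 = 1*7 + 1, so a_4 = 1.
  7 = 7*1 + 0, so a_5 = 7.
The remainder reaches 0 after 6 divisions, so the expansion has 6 partial quotients, read off in order.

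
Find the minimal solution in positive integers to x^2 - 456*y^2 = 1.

First expand sqrt(456) as a continued fraction. With x_i = (sqrt(456) + m_i)/d_i and (m_0, d_0) = (0, 1): a_0 = floor(sqrt(456)) = 21, since 21^2 = 441 <= 456 < 484 = 22^2.
Iterate m_{i+1} = d_i*a_i - m_i, d_{i+1} = (456 - m_{i+1}^2)/d_i, a_{i+1} = floor((a_0 + m_{i+1})/d_{i+1}):
  m_1 = 1*21 - 0 = 21, d_1 = (456 - 21^2)/1 = 15/1 = 15, a_1 = floor((21 + 21)/15) = 2.
  m_2 = 15*2 - 21 = 9, d_2 = (456 - 9^2)/15 = 375/15 = 25, a_2 = floor((21 + 9)/25) = 1.
  m_3 = 25*1 - 9 = 16, d_3 = (456 - 16^2)/25 = 200/25 = 8, a_3 = floor((21 + 16)/8) = 4.
  m_4 = 8*4 - 16 = 16, d_4 = (456 - 16^2)/8 = 200/8 = 25, a_4 = floor((21 + 16)/25) = 1.
  m_5 = 25*1 - 16 = 9, d_5 = (456 - 9^2)/25 = 375/25 = 15, a_5 = floor((21 + 9)/15) = 2.
  m_6 = 15*2 - 9 = 21, d_6 = (456 - 21^2)/15 = 15/15 = 1, a_6 = floor((21 + 21)/1) = 42.
  m_7 = 1*42 - 21 = 21, d_7 = (456 - 21^2)/1 = 15/1 = 15: (m_7, d_7) = (m_1, d_1) = (21, 15), so from here the quotients repeat a_1, ..., a_6; the period length is 6.
So sqrt(456) = [21; (2, 1, 4, 1, 2, 42)] with period length k = 6.
k is even, so the fundamental solution of x^2 - 456y^2 = 1 is (p_{k-1}, q_{k-1}) = (p_5, q_5); compute convergents through index 5.
Convergents (p_i = a_i*p_{i-1} + p_{i-2}, q_i = a_i*q_{i-1} + q_{i-2} with p_{-2}=0, p_{-1}=1, q_{-2}=1, q_{-1}=0):
  i=0: a_0=21, p_0 = 21*1 + 0 = 21, q_0 = 21*0 + 1 = 1.
  i=1: a_1=2, p_1 = 2*21 + 1 = 43, q_1 = 2*1 + 0 = 2.
  i=2: a_2=1, p_2 = 1*43 + 21 = 64, q_2 = 1*2 + 1 = 3.
  i=3: a_3=4, p_3 = 4*64 + 43 = 299, q_3 = 4*3 + 2 = 14.
  i=4: a_4=1, p_4 = 1*299 + 64 = 363, q_4 = 1*14 + 3 = 17.
  i=5: a_5=2, p_5 = 2*363 + 299 = 1025, q_5 = 2*17 + 14 = 48.
Check: 1025^2 - 456*48^2 = 1050625 - 1050624 = 1, so (x, y) = (1025, 48) solves the equation, and by the theorem it is the least positive solution.

(x, y) = (1025, 48)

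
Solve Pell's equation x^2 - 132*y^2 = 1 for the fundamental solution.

First expand sqrt(132) as a continued fraction. With x_i = (sqrt(132) + m_i)/d_i and (m_0, d_0) = (0, 1): a_0 = floor(sqrt(132)) = 11, since 11^2 = 121 <= 132 < 144 = 12^2.
Iterate m_{i+1} = d_i*a_i - m_i, d_{i+1} = (132 - m_{i+1}^2)/d_i, a_{i+1} = floor((a_0 + m_{i+1})/d_{i+1}):
  m_1 = 1*11 - 0 = 11, d_1 = (132 - 11^2)/1 = 11/1 = 11, a_1 = floor((11 + 11)/11) = 2.
  m_2 = 11*2 - 11 = 11, d_2 = (132 - 11^2)/11 = 11/11 = 1, a_2 = floor((11 + 11)/1) = 22.
  m_3 = 1*22 - 11 = 11, d_3 = (132 - 11^2)/1 = 11/1 = 11: (m_3, d_3) = (m_1, d_1) = (11, 11), so from here the quotients repeat a_1, a_2; the period length is 2.
So sqrt(132) = [11; (2, 22)] with period length k = 2.
k is even, so the fundamental solution of x^2 - 132y^2 = 1 is (p_{k-1}, q_{k-1}) = (p_1, q_1); compute convergents through index 1.
Convergents (p_i = a_i*p_{i-1} + p_{i-2}, q_i = a_i*q_{i-1} + q_{i-2} with p_{-2}=0, p_{-1}=1, q_{-2}=1, q_{-1}=0):
  i=0: a_0=11, p_0 = 11*1 + 0 = 11, q_0 = 11*0 + 1 = 1.
  i=1: a_1=2, p_1 = 2*11 + 1 = 23, q_1 = 2*1 + 0 = 2.
Check: 23^2 - 132*2^2 = 529 - 528 = 1, so (x, y) = (23, 2) solves the equation, and by the theorem it is the least positive solution.

(x, y) = (23, 2)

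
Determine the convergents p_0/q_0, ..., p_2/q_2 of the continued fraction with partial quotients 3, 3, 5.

3/1, 10/3, 53/16

Using the convergent recurrence p_i = a_i*p_{i-1} + p_{i-2}, q_i = a_i*q_{i-1} + q_{i-2} with p_{-2}=0, p_{-1}=1, q_{-2}=1, q_{-1}=0:
  i=0: a_0=3, p_0 = 3*1 + 0 = 3, q_0 = 3*0 + 1 = 1.
  i=1: a_1=3, p_1 = 3*3 + 1 = 10, q_1 = 3*1 + 0 = 3.
  i=2: a_2=5, p_2 = 5*10 + 3 = 53, q_2 = 5*3 + 1 = 16.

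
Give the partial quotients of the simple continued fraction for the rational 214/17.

[12; 1, 1, 2, 3]

Run the Euclidean algorithm on 214 and 17; the successive quotients are the partial quotients a_0, a_1, ... (each step inverts the fractional part left over by the previous one):
  214 = 12*17 + 10, so a_0 = 12.
  17 = 1*10 + 7, so a_1 = 1.
  10 = 1*7 + 3, so a_2 = 1.
  7 = 2*3 + 1, so a_3 = 2.
  3 = 3*1 + 0, so a_4 = 3.
The remainder reaches 0 after 5 divisions, so the expansion has 5 partial quotients, read off in order.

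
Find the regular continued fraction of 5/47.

Run the Euclidean algorithm on 5 and 47; the successive quotients are the partial quotients a_0, a_1, ... (each step inverts the fractional part left over by the previous one):
  5 = 0*47 + 5, so a_0 = 0.
  47 = 9*5 + 2, so a_1 = 9.
  5 = 2*2 + 1, so a_2 = 2.
  2 = 2*1 + 0, so a_3 = 2.
The remainder reaches 0 after 4 divisions, so the expansion has 4 partial quotients, read off in order.

[0; 9, 2, 2]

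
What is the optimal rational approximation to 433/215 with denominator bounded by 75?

Expand x = 433/215 as a continued fraction with the Euclidean algorithm:
  433 = 2*215 + 3, so a_0 = 2.
  215 = 71*3 + 2, so a_1 = 71.
  3 = 1*2 + 1, so a_2 = 1.
  2 = 2*1 + 0, so a_3 = 2.
so x = [2; 71, 1, 2].
Convergents (p_i = a_i*p_{i-1} + p_{i-2}, q_i = a_i*q_{i-1} + q_{i-2} with p_{-2}=0, p_{-1}=1, q_{-2}=1, q_{-1}=0), until the denominator exceeds 75:
  i=0: a_0=2, p_0 = 2*1 + 0 = 2, q_0 = 2*0 + 1 = 1.
  i=1: a_1=71, p_1 = 71*2 + 1 = 143, q_1 = 71*1 + 0 = 71.
  i=2: a_2=1, p_2 = 1*143 + 2 = 145, q_2 = 1*71 + 1 = 72.
  i=3: a_3=2, p_3 = 2*145 + 143 = 433, q_3 = 2*72 + 71 = 215.
q_3 = 215 > 75, so the last convergent with denominator <= 75 is p_2/q_2 = 145/72.
The closest fraction with denominator <= 75 is either p_2/q_2 or the intermediate fraction (k*p_2 + p_1)/(k*q_2 + q_1) with the largest k >= 1 whose denominator stays <= 75; these approach x as k grows, and every other convergent or intermediate fraction in range is farther away.
Largest k: floor((75 - q_1)/q_2) = floor((75 - 71)/72) = 0.
Since k = 0, no intermediate fraction beyond p_2/q_2 has denominator <= 75, so the convergent 145/72 is the closest (its error is |433*72 - 145*215|/(215*72) = 1/15480).

145/72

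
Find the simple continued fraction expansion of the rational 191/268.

[0; 1, 2, 2, 12, 3]

Run the Euclidean algorithm on 191 and 268; the successive quotients are the partial quotients a_0, a_1, ... (each step inverts the fractional part left over by the previous one):
  191 = 0*268 + 191, so a_0 = 0.
  268 = 1*191 + 77, so a_1 = 1.
  191 = 2*77 + 37, so a_2 = 2.
  77 = 2*37 + 3, so a_3 = 2.
  37 = 12*3 + 1, so a_4 = 12.
  3 = 3*1 + 0, so a_5 = 3.
The remainder reaches 0 after 6 divisions, so the expansion has 6 partial quotients, read off in order.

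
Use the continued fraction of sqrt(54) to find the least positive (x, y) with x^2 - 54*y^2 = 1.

First expand sqrt(54) as a continued fraction. With x_i = (sqrt(54) + m_i)/d_i and (m_0, d_0) = (0, 1): a_0 = floor(sqrt(54)) = 7, since 7^2 = 49 <= 54 < 64 = 8^2.
Iterate m_{i+1} = d_i*a_i - m_i, d_{i+1} = (54 - m_{i+1}^2)/d_i, a_{i+1} = floor((a_0 + m_{i+1})/d_{i+1}):
  m_1 = 1*7 - 0 = 7, d_1 = (54 - 7^2)/1 = 5/1 = 5, a_1 = floor((7 + 7)/5) = 2.
  m_2 = 5*2 - 7 = 3, d_2 = (54 - 3^2)/5 = 45/5 = 9, a_2 = floor((7 + 3)/9) = 1.
  m_3 = 9*1 - 3 = 6, d_3 = (54 - 6^2)/9 = 18/9 = 2, a_3 = floor((7 + 6)/2) = 6.
  m_4 = 2*6 - 6 = 6, d_4 = (54 - 6^2)/2 = 18/2 = 9, a_4 = floor((7 + 6)/9) = 1.
  m_5 = 9*1 - 6 = 3, d_5 = (54 - 3^2)/9 = 45/9 = 5, a_5 = floor((7 + 3)/5) = 2.
  m_6 = 5*2 - 3 = 7, d_6 = (54 - 7^2)/5 = 5/5 = 1, a_6 = floor((7 + 7)/1) = 14.
  m_7 = 1*14 - 7 = 7, d_7 = (54 - 7^2)/1 = 5/1 = 5: (m_7, d_7) = (m_1, d_1) = (7, 5), so from here the quotients repeat a_1, ..., a_6; the period length is 6.
So sqrt(54) = [7; (2, 1, 6, 1, 2, 14)] with period length k = 6.
k is even, so the fundamental solution of x^2 - 54y^2 = 1 is (p_{k-1}, q_{k-1}) = (p_5, q_5); compute convergents through index 5.
Convergents (p_i = a_i*p_{i-1} + p_{i-2}, q_i = a_i*q_{i-1} + q_{i-2} with p_{-2}=0, p_{-1}=1, q_{-2}=1, q_{-1}=0):
  i=0: a_0=7, p_0 = 7*1 + 0 = 7, q_0 = 7*0 + 1 = 1.
  i=1: a_1=2, p_1 = 2*7 + 1 = 15, q_1 = 2*1 + 0 = 2.
  i=2: a_2=1, p_2 = 1*15 + 7 = 22, q_2 = 1*2 + 1 = 3.
  i=3: a_3=6, p_3 = 6*22 + 15 = 147, q_3 = 6*3 + 2 = 20.
  i=4: a_4=1, p_4 = 1*147 + 22 = 169, q_4 = 1*20 + 3 = 23.
  i=5: a_5=2, p_5 = 2*169 + 147 = 485, q_5 = 2*23 + 20 = 66.
Check: 485^2 - 54*66^2 = 235225 - 235224 = 1, so (x, y) = (485, 66) solves the equation, and by the theorem it is the least positive solution.

(x, y) = (485, 66)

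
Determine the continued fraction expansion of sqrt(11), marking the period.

Write x_i = (sqrt(11) + m_i)/d_i with (m_0, d_0) = (0, 1). a_0 = floor(sqrt(11)) = 3, since 3^2 = 9 <= 11 < 16 = 4^2.
Iterate m_{i+1} = d_i*a_i - m_i, d_{i+1} = (11 - m_{i+1}^2)/d_i, a_{i+1} = floor((a_0 + m_{i+1})/d_{i+1}):
  m_1 = 1*3 - 0 = 3, d_1 = (11 - 3^2)/1 = 2/1 = 2, a_1 = floor((3 + 3)/2) = 3.
  m_2 = 2*3 - 3 = 3, d_2 = (11 - 3^2)/2 = 2/2 = 1, a_2 = floor((3 + 3)/1) = 6.
  m_3 = 1*6 - 3 = 3, d_3 = (11 - 3^2)/1 = 2/1 = 2: (m_3, d_3) = (m_1, d_1) = (3, 2), so from here the quotients repeat a_1, a_2; the period length is 2.
Hence the expansion of sqrt(11) is a_0 = 3 followed by the repeating block 3, 6 (period 2).

[3; (3, 6)]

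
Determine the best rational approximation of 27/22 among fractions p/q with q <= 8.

5/4

Expand x = 27/22 as a continued fraction with the Euclidean algorithm:
  27 = 1*22 + 5, so a_0 = 1.
  22 = 4*5 + 2, so a_1 = 4.
  5 = 2*2 + 1, so a_2 = 2.
  2 = 2*1 + 0, so a_3 = 2.
so x = [1; 4, 2, 2].
Convergents (p_i = a_i*p_{i-1} + p_{i-2}, q_i = a_i*q_{i-1} + q_{i-2} with p_{-2}=0, p_{-1}=1, q_{-2}=1, q_{-1}=0), until the denominator exceeds 8:
  i=0: a_0=1, p_0 = 1*1 + 0 = 1, q_0 = 1*0 + 1 = 1.
  i=1: a_1=4, p_1 = 4*1 + 1 = 5, q_1 = 4*1 + 0 = 4.
  i=2: a_2=2, p_2 = 2*5 + 1 = 11, q_2 = 2*4 + 1 = 9.
q_2 = 9 > 8, so the last convergent with denominator <= 8 is p_1/q_1 = 5/4.
The closest fraction with denominator <= 8 is either p_1/q_1 or the intermediate fraction (k*p_1 + p_0)/(k*q_1 + q_0) with the largest k >= 1 whose denominator stays <= 8; these approach x as k grows, and every other convergent or intermediate fraction in range is farther away.
Largest k: floor((8 - q_0)/q_1) = floor((8 - 1)/4) = 1.
That gives (1*5 + 1)/(1*4 + 1) = 6/5.
Compare the errors: |x - 5/4| = |27*4 - 5*22|/(22*4) = 2/88, and |x - 6/5| = |27*5 - 6*22|/(22*5) = 3/110.
Cross-multiplying, 2*110 = 220 < 264 = 3*88, so 2/88 is smaller: the convergent 5/4 is closer to x than 6/5.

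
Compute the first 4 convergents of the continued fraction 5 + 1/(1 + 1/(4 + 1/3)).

5/1, 6/1, 29/5, 93/16

Using the convergent recurrence p_i = a_i*p_{i-1} + p_{i-2}, q_i = a_i*q_{i-1} + q_{i-2} with p_{-2}=0, p_{-1}=1, q_{-2}=1, q_{-1}=0:
  i=0: a_0=5, p_0 = 5*1 + 0 = 5, q_0 = 5*0 + 1 = 1.
  i=1: a_1=1, p_1 = 1*5 + 1 = 6, q_1 = 1*1 + 0 = 1.
  i=2: a_2=4, p_2 = 4*6 + 5 = 29, q_2 = 4*1 + 1 = 5.
  i=3: a_3=3, p_3 = 3*29 + 6 = 93, q_3 = 3*5 + 1 = 16.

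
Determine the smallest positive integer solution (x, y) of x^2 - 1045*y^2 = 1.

First expand sqrt(1045) as a continued fraction. With x_i = (sqrt(1045) + m_i)/d_i and (m_0, d_0) = (0, 1): a_0 = floor(sqrt(1045)) = 32, since 32^2 = 1024 <= 1045 < 1089 = 33^2.
Iterate m_{i+1} = d_i*a_i - m_i, d_{i+1} = (1045 - m_{i+1}^2)/d_i, a_{i+1} = floor((a_0 + m_{i+1})/d_{i+1}):
  m_1 = 1*32 - 0 = 32, d_1 = (1045 - 32^2)/1 = 21/1 = 21, a_1 = floor((32 + 32)/21) = 3.
  m_2 = 21*3 - 32 = 31, d_2 = (1045 - 31^2)/21 = 84/21 = 4, a_2 = floor((32 + 31)/4) = 15.
  m_3 = 4*15 - 31 = 29, d_3 = (1045 - 29^2)/4 = 204/4 = 51, a_3 = floor((32 + 29)/51) = 1.
  m_4 = 51*1 - 29 = 22, d_4 = (1045 - 22^2)/51 = 561/51 = 11, a_4 = floor((32 + 22)/11) = 4.
  m_5 = 11*4 - 22 = 22, d_5 = (1045 - 22^2)/11 = 561/11 = 51, a_5 = floor((32 + 22)/51) = 1.
  m_6 = 51*1 - 22 = 29, d_6 = (1045 - 29^2)/51 = 204/51 = 4, a_6 = floor((32 + 29)/4) = 15.
  m_7 = 4*15 - 29 = 31, d_7 = (1045 - 31^2)/4 = 84/4 = 21, a_7 = floor((32 + 31)/21) = 3.
  m_8 = 21*3 - 31 = 32, d_8 = (1045 - 32^2)/21 = 21/21 = 1, a_8 = floor((32 + 32)/1) = 64.
  m_9 = 1*64 - 32 = 32, d_9 = (1045 - 32^2)/1 = 21/1 = 21: (m_9, d_9) = (m_1, d_1) = (32, 21), so from here the quotients repeat a_1, ..., a_8; the period length is 8.
So sqrt(1045) = [32; (3, 15, 1, 4, 1, 15, 3, 64)] with period length k = 8.
k is even, so the fundamental solution of x^2 - 1045y^2 = 1 is (p_{k-1}, q_{k-1}) = (p_7, q_7); compute convergents through index 7.
Convergents (p_i = a_i*p_{i-1} + p_{i-2}, q_i = a_i*q_{i-1} + q_{i-2} with p_{-2}=0, p_{-1}=1, q_{-2}=1, q_{-1}=0):
  i=0: a_0=32, p_0 = 32*1 + 0 = 32, q_0 = 32*0 + 1 = 1.
  i=1: a_1=3, p_1 = 3*32 + 1 = 97, q_1 = 3*1 + 0 = 3.
  i=2: a_2=15, p_2 = 15*97 + 32 = 1487, q_2 = 15*3 + 1 = 46.
  i=3: a_3=1, p_3 = 1*1487 + 97 = 1584, q_3 = 1*46 + 3 = 49.
  i=4: a_4=4, p_4 = 4*1584 + 1487 = 7823, q_4 = 4*49 + 46 = 242.
  i=5: a_5=1, p_5 = 1*7823 + 1584 = 9407, q_5 = 1*242 + 49 = 291.
  i=6: a_6=15, p_6 = 15*9407 + 7823 = 148928, q_6 = 15*291 + 242 = 4607.
  i=7: a_7=3, p_7 = 3*148928 + 9407 = 456191, q_7 = 3*4607 + 291 = 14112.
Check: 456191^2 - 1045*14112^2 = 208110228481 - 208110228480 = 1, so (x, y) = (456191, 14112) solves the equation, and by the theorem it is the least positive solution.

(x, y) = (456191, 14112)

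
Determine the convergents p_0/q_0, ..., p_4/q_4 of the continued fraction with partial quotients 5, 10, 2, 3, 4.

5/1, 51/10, 107/21, 372/73, 1595/313

Using the convergent recurrence p_i = a_i*p_{i-1} + p_{i-2}, q_i = a_i*q_{i-1} + q_{i-2} with p_{-2}=0, p_{-1}=1, q_{-2}=1, q_{-1}=0:
  i=0: a_0=5, p_0 = 5*1 + 0 = 5, q_0 = 5*0 + 1 = 1.
  i=1: a_1=10, p_1 = 10*5 + 1 = 51, q_1 = 10*1 + 0 = 10.
  i=2: a_2=2, p_2 = 2*51 + 5 = 107, q_2 = 2*10 + 1 = 21.
  i=3: a_3=3, p_3 = 3*107 + 51 = 372, q_3 = 3*21 + 10 = 73.
  i=4: a_4=4, p_4 = 4*372 + 107 = 1595, q_4 = 4*73 + 21 = 313.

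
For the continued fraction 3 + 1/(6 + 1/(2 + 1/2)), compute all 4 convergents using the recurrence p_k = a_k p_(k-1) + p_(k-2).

3/1, 19/6, 41/13, 101/32

Using the convergent recurrence p_i = a_i*p_{i-1} + p_{i-2}, q_i = a_i*q_{i-1} + q_{i-2} with p_{-2}=0, p_{-1}=1, q_{-2}=1, q_{-1}=0:
  i=0: a_0=3, p_0 = 3*1 + 0 = 3, q_0 = 3*0 + 1 = 1.
  i=1: a_1=6, p_1 = 6*3 + 1 = 19, q_1 = 6*1 + 0 = 6.
  i=2: a_2=2, p_2 = 2*19 + 3 = 41, q_2 = 2*6 + 1 = 13.
  i=3: a_3=2, p_3 = 2*41 + 19 = 101, q_3 = 2*13 + 6 = 32.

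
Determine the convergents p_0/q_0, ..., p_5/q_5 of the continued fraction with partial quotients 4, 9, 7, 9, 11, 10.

4/1, 37/9, 263/64, 2404/585, 26707/6499, 269474/65575

Using the convergent recurrence p_i = a_i*p_{i-1} + p_{i-2}, q_i = a_i*q_{i-1} + q_{i-2} with p_{-2}=0, p_{-1}=1, q_{-2}=1, q_{-1}=0:
  i=0: a_0=4, p_0 = 4*1 + 0 = 4, q_0 = 4*0 + 1 = 1.
  i=1: a_1=9, p_1 = 9*4 + 1 = 37, q_1 = 9*1 + 0 = 9.
  i=2: a_2=7, p_2 = 7*37 + 4 = 263, q_2 = 7*9 + 1 = 64.
  i=3: a_3=9, p_3 = 9*263 + 37 = 2404, q_3 = 9*64 + 9 = 585.
  i=4: a_4=11, p_4 = 11*2404 + 263 = 26707, q_4 = 11*585 + 64 = 6499.
  i=5: a_5=10, p_5 = 10*26707 + 2404 = 269474, q_5 = 10*6499 + 585 = 65575.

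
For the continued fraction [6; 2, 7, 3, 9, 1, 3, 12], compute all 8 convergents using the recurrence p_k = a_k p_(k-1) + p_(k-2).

Using the convergent recurrence p_i = a_i*p_{i-1} + p_{i-2}, q_i = a_i*q_{i-1} + q_{i-2} with p_{-2}=0, p_{-1}=1, q_{-2}=1, q_{-1}=0:
  i=0: a_0=6, p_0 = 6*1 + 0 = 6, q_0 = 6*0 + 1 = 1.
  i=1: a_1=2, p_1 = 2*6 + 1 = 13, q_1 = 2*1 + 0 = 2.
  i=2: a_2=7, p_2 = 7*13 + 6 = 97, q_2 = 7*2 + 1 = 15.
  i=3: a_3=3, p_3 = 3*97 + 13 = 304, q_3 = 3*15 + 2 = 47.
  i=4: a_4=9, p_4 = 9*304 + 97 = 2833, q_4 = 9*47 + 15 = 438.
  i=5: a_5=1, p_5 = 1*2833 + 304 = 3137, q_5 = 1*438 + 47 = 485.
  i=6: a_6=3, p_6 = 3*3137 + 2833 = 12244, q_6 = 3*485 + 438 = 1893.
  i=7: a_7=12, p_7 = 12*12244 + 3137 = 150065, q_7 = 12*1893 + 485 = 23201.

6/1, 13/2, 97/15, 304/47, 2833/438, 3137/485, 12244/1893, 150065/23201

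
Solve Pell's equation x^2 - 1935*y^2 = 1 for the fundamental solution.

(x, y) = (44, 1)

First expand sqrt(1935) as a continued fraction. With x_i = (sqrt(1935) + m_i)/d_i and (m_0, d_0) = (0, 1): a_0 = floor(sqrt(1935)) = 43, since 43^2 = 1849 <= 1935 < 1936 = 44^2.
Iterate m_{i+1} = d_i*a_i - m_i, d_{i+1} = (1935 - m_{i+1}^2)/d_i, a_{i+1} = floor((a_0 + m_{i+1})/d_{i+1}):
  m_1 = 1*43 - 0 = 43, d_1 = (1935 - 43^2)/1 = 86/1 = 86, a_1 = floor((43 + 43)/86) = 1.
  m_2 = 86*1 - 43 = 43, d_2 = (1935 - 43^2)/86 = 86/86 = 1, a_2 = floor((43 + 43)/1) = 86.
  m_3 = 1*86 - 43 = 43, d_3 = (1935 - 43^2)/1 = 86/1 = 86: (m_3, d_3) = (m_1, d_1) = (43, 86), so from here the quotients repeat a_1, a_2; the period length is 2.
So sqrt(1935) = [43; (1, 86)] with period length k = 2.
k is even, so the fundamental solution of x^2 - 1935y^2 = 1 is (p_{k-1}, q_{k-1}) = (p_1, q_1); compute convergents through index 1.
Convergents (p_i = a_i*p_{i-1} + p_{i-2}, q_i = a_i*q_{i-1} + q_{i-2} with p_{-2}=0, p_{-1}=1, q_{-2}=1, q_{-1}=0):
  i=0: a_0=43, p_0 = 43*1 + 0 = 43, q_0 = 43*0 + 1 = 1.
  i=1: a_1=1, p_1 = 1*43 + 1 = 44, q_1 = 1*1 + 0 = 1.
Check: 44^2 - 1935*1^2 = 1936 - 1935 = 1, so (x, y) = (44, 1) solves the equation, and by the theorem it is the least positive solution.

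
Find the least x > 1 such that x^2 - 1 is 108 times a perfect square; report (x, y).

(x, y) = (1351, 130)

First expand sqrt(108) as a continued fraction. With x_i = (sqrt(108) + m_i)/d_i and (m_0, d_0) = (0, 1): a_0 = floor(sqrt(108)) = 10, since 10^2 = 100 <= 108 < 121 = 11^2.
Iterate m_{i+1} = d_i*a_i - m_i, d_{i+1} = (108 - m_{i+1}^2)/d_i, a_{i+1} = floor((a_0 + m_{i+1})/d_{i+1}):
  m_1 = 1*10 - 0 = 10, d_1 = (108 - 10^2)/1 = 8/1 = 8, a_1 = floor((10 + 10)/8) = 2.
  m_2 = 8*2 - 10 = 6, d_2 = (108 - 6^2)/8 = 72/8 = 9, a_2 = floor((10 + 6)/9) = 1.
  m_3 = 9*1 - 6 = 3, d_3 = (108 - 3^2)/9 = 99/9 = 11, a_3 = floor((10 + 3)/11) = 1.
  m_4 = 11*1 - 3 = 8, d_4 = (108 - 8^2)/11 = 44/11 = 4, a_4 = floor((10 + 8)/4) = 4.
  m_5 = 4*4 - 8 = 8, d_5 = (108 - 8^2)/4 = 44/4 = 11, a_5 = floor((10 + 8)/11) = 1.
  m_6 = 11*1 - 8 = 3, d_6 = (108 - 3^2)/11 = 99/11 = 9, a_6 = floor((10 + 3)/9) = 1.
  m_7 = 9*1 - 3 = 6, d_7 = (108 - 6^2)/9 = 72/9 = 8, a_7 = floor((10 + 6)/8) = 2.
  m_8 = 8*2 - 6 = 10, d_8 = (108 - 10^2)/8 = 8/8 = 1, a_8 = floor((10 + 10)/1) = 20.
  m_9 = 1*20 - 10 = 10, d_9 = (108 - 10^2)/1 = 8/1 = 8: (m_9, d_9) = (m_1, d_1) = (10, 8), so from here the quotients repeat a_1, ..., a_8; the period length is 8.
So sqrt(108) = [10; (2, 1, 1, 4, 1, 1, 2, 20)] with period length k = 8.
k is even, so the fundamental solution of x^2 - 108y^2 = 1 is (p_{k-1}, q_{k-1}) = (p_7, q_7); compute convergents through index 7.
Convergents (p_i = a_i*p_{i-1} + p_{i-2}, q_i = a_i*q_{i-1} + q_{i-2} with p_{-2}=0, p_{-1}=1, q_{-2}=1, q_{-1}=0):
  i=0: a_0=10, p_0 = 10*1 + 0 = 10, q_0 = 10*0 + 1 = 1.
  i=1: a_1=2, p_1 = 2*10 + 1 = 21, q_1 = 2*1 + 0 = 2.
  i=2: a_2=1, p_2 = 1*21 + 10 = 31, q_2 = 1*2 + 1 = 3.
  i=3: a_3=1, p_3 = 1*31 + 21 = 52, q_3 = 1*3 + 2 = 5.
  i=4: a_4=4, p_4 = 4*52 + 31 = 239, q_4 = 4*5 + 3 = 23.
  i=5: a_5=1, p_5 = 1*239 + 52 = 291, q_5 = 1*23 + 5 = 28.
  i=6: a_6=1, p_6 = 1*291 + 239 = 530, q_6 = 1*28 + 23 = 51.
  i=7: a_7=2, p_7 = 2*530 + 291 = 1351, q_7 = 2*51 + 28 = 130.
Check: 1351^2 - 108*130^2 = 1825201 - 1825200 = 1, so (x, y) = (1351, 130) solves the equation, and by the theorem it is the least positive solution.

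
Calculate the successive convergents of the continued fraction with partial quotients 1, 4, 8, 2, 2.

Using the convergent recurrence p_i = a_i*p_{i-1} + p_{i-2}, q_i = a_i*q_{i-1} + q_{i-2} with p_{-2}=0, p_{-1}=1, q_{-2}=1, q_{-1}=0:
  i=0: a_0=1, p_0 = 1*1 + 0 = 1, q_0 = 1*0 + 1 = 1.
  i=1: a_1=4, p_1 = 4*1 + 1 = 5, q_1 = 4*1 + 0 = 4.
  i=2: a_2=8, p_2 = 8*5 + 1 = 41, q_2 = 8*4 + 1 = 33.
  i=3: a_3=2, p_3 = 2*41 + 5 = 87, q_3 = 2*33 + 4 = 70.
  i=4: a_4=2, p_4 = 2*87 + 41 = 215, q_4 = 2*70 + 33 = 173.

1/1, 5/4, 41/33, 87/70, 215/173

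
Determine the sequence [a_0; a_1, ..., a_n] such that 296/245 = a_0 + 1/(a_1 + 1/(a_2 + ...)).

Run the Euclidean algorithm on 296 and 245; the successive quotients are the partial quotients a_0, a_1, ... (each step inverts the fractional part left over by the previous one):
  296 = 1*245 + 51, so a_0 = 1.
  245 = 4*51 + 41, so a_1 = 4.
  51 = 1*41 + 10, so a_2 = 1.
  41 = 4*10 + 1, so a_3 = 4.
  10 = 10*1 + 0, so a_4 = 10.
The remainder reaches 0 after 5 divisions, so the expansion has 5 partial quotients, read off in order.

[1; 4, 1, 4, 10]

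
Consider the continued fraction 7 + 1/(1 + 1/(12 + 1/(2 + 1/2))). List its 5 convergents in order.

7/1, 8/1, 103/13, 214/27, 531/67

Using the convergent recurrence p_i = a_i*p_{i-1} + p_{i-2}, q_i = a_i*q_{i-1} + q_{i-2} with p_{-2}=0, p_{-1}=1, q_{-2}=1, q_{-1}=0:
  i=0: a_0=7, p_0 = 7*1 + 0 = 7, q_0 = 7*0 + 1 = 1.
  i=1: a_1=1, p_1 = 1*7 + 1 = 8, q_1 = 1*1 + 0 = 1.
  i=2: a_2=12, p_2 = 12*8 + 7 = 103, q_2 = 12*1 + 1 = 13.
  i=3: a_3=2, p_3 = 2*103 + 8 = 214, q_3 = 2*13 + 1 = 27.
  i=4: a_4=2, p_4 = 2*214 + 103 = 531, q_4 = 2*27 + 13 = 67.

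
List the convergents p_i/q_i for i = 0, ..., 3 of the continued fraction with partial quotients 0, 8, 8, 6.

0/1, 1/8, 8/65, 49/398

Using the convergent recurrence p_i = a_i*p_{i-1} + p_{i-2}, q_i = a_i*q_{i-1} + q_{i-2} with p_{-2}=0, p_{-1}=1, q_{-2}=1, q_{-1}=0:
  i=0: a_0=0, p_0 = 0*1 + 0 = 0, q_0 = 0*0 + 1 = 1.
  i=1: a_1=8, p_1 = 8*0 + 1 = 1, q_1 = 8*1 + 0 = 8.
  i=2: a_2=8, p_2 = 8*1 + 0 = 8, q_2 = 8*8 + 1 = 65.
  i=3: a_3=6, p_3 = 6*8 + 1 = 49, q_3 = 6*65 + 8 = 398.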